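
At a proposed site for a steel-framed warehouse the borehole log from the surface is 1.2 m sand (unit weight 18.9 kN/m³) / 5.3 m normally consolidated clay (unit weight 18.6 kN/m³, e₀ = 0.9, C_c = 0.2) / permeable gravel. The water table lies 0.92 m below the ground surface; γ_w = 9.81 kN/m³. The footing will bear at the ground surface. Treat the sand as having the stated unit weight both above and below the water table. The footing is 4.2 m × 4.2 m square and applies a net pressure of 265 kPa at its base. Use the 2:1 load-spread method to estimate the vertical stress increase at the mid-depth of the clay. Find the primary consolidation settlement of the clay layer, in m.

S_c ≈ 0.238 m

Mid-depth of clay below the ground surface: z = 1.2 + 5.3/2 = 3.85 m.
Total vertical stress at mid-clay: σ_v = 18.9×1.2 + 18.6×2.65 = 71.97 kPa.
Pore pressure: u = 9.81×(3.85 − 0.92) = 28.743 kPa.
Initial effective stress: σ'_0 = σ_v − u = 71.97 − 28.743 = 43.227 kPa.
Stress increase at mid-clay by the 2:1 spreading method:
Δσ = qBL/((B+z)(L+z)) = 265×4.2×4.2/((4.2+3.85)(4.2+3.85)) = 72.136 kPa
Final effective stress: σ'_f = σ'_0 + Δσ = 43.227 + 72.136 = 115.36 kPa.
Normally consolidated clay, so the full stress increment lies on the virgin compression line:
S_c = C_c·H/(1+e₀)·log₁₀(σ'_f/σ'_0) = 0.2×5.3/(1+0.9)×log₁₀(115.36/43.227)
    = 0.55789 × 0.4263 = 0.2378 m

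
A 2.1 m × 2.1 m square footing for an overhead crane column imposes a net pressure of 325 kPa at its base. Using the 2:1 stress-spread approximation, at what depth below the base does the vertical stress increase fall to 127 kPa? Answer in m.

2:1 spreading — at depth z the loaded area has grown by z in each plan dimension:
qB²/(B+z)² = Δσ_z ⇒ z = B(√(q/Δσ_z) − 1) = 2.1×(√(325/127) − 1) = 1.259 m

z ≈ 1.26 m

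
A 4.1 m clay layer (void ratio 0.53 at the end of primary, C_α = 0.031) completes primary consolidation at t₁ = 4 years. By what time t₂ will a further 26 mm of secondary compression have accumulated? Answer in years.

t₂ ≈ 8.22 years

S_s = C_α·H/(1+e_p)·log₁₀(t₂/t₁) ⇒ log₁₀(t₂/t₁) = S_s·(1+e_p)/(C_α·H).
log₁₀(t₂/t₁) = 0.026 × (1+0.53) / (0.031×4.1) = 0.313
t₂ = t₁ × 10^0.313 = 4 × 2.056 = 8.223 years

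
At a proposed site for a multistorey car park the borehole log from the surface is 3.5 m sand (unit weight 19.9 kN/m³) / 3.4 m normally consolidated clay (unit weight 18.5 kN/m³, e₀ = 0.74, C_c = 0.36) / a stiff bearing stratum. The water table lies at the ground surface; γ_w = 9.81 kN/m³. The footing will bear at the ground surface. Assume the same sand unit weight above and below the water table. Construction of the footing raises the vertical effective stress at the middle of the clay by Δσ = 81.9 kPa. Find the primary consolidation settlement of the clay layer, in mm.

Mid-depth of clay below the ground surface: z = 3.5 + 3.4/2 = 5.2 m.
Total vertical stress at mid-clay: σ_v = 19.9×3.5 + 18.5×1.7 = 101.1 kPa.
Pore pressure: u = 9.81×(5.2 − 0) = 51.012 kPa.
Initial effective stress: σ'_0 = σ_v − u = 101.1 − 51.012 = 50.088 kPa.
Final effective stress: σ'_f = σ'_0 + Δσ = 50.088 + 81.9 = 131.99 kPa.
Normally consolidated clay, so the full stress increment lies on the virgin compression line:
S_c = C_c·H/(1+e₀)·log₁₀(σ'_f/σ'_0) = 0.36×3.4/(1+0.74)×log₁₀(131.99/50.088)
    = 0.70345 × 0.42081 = 0.296 m

S_c ≈ 296 mm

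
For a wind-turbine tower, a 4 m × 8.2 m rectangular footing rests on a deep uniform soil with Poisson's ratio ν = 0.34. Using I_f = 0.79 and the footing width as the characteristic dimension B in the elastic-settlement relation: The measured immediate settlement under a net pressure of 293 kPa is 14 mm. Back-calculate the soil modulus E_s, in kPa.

S_e = q·B·(1−ν²)/E_s · I_f  ⇒  E_s = q·B·(1−ν²)·I_f / S_e.
E_s = 293 × 4 × 0.8844 × 0.79 / 0.014 = 58490 kPa

E_s ≈ 58500 kPa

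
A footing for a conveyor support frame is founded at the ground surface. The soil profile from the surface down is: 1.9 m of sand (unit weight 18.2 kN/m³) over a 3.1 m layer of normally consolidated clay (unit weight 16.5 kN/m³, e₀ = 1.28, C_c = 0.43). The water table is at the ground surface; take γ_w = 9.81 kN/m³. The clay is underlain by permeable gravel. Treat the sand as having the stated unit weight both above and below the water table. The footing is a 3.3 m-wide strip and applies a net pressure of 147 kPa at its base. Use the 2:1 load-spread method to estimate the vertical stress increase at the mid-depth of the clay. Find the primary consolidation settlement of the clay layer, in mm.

Mid-depth of clay below the ground surface: z = 1.9 + 3.1/2 = 3.45 m.
Total vertical stress at mid-clay: σ_v = 18.2×1.9 + 16.5×1.55 = 60.155 kPa.
Pore pressure: u = 9.81×(3.45 − 0) = 33.845 kPa.
Initial effective stress: σ'_0 = σ_v − u = 60.155 − 33.845 = 26.31 kPa.
Stress increase at mid-clay by the 2:1 spreading method:
Δσ = qB/(B+z) = 147×3.3/(3.3+3.45) = 71.867 kPa
Final effective stress: σ'_f = σ'_0 + Δσ = 26.31 + 71.867 = 98.177 kPa.
Normally consolidated clay, so the full stress increment lies on the virgin compression line:
S_c = C_c·H/(1+e₀)·log₁₀(σ'_f/σ'_0) = 0.43×3.1/(1+1.28)×log₁₀(98.177/26.31)
    = 0.58465 × 0.57189 = 0.3344 m

S_c ≈ 334 mm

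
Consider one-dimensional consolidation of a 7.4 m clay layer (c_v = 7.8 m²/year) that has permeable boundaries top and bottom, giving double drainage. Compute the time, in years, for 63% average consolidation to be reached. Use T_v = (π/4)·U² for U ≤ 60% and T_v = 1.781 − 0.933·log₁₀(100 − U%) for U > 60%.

t ≈ 0.558 years

Drainage path length: H_d = H/2 = 3.7 m (double drainage).
U > 60%: T_v = 1.781 − 0.933·log₁₀(100 − 63) = 0.31787.
t = T_v·H_d²/c_v = 0.31787×3.7²/7.8 = 0.5579 years.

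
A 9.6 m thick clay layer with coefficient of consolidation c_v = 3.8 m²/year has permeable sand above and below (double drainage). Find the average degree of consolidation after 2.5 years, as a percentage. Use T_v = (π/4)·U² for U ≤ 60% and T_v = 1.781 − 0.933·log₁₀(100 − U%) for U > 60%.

U ≈ 70.7 %

Drainage path length: H_d = H/2 = 4.8 m (double drainage).
T_v = c_v·t/H_d² = 3.8×2.5/4.8² = 0.41233.
T_v = 0.41233 corresponds to the U > 60% branch:
U = 1 − 10^((1.781 − T_v)/0.933)/100 = 0.7069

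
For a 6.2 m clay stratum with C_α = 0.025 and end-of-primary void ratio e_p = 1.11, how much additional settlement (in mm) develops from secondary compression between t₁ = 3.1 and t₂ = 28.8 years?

S_s ≈ 71.1 mm

Secondary compression: S_s = C_α·H/(1+e_p)·log₁₀(t₂/t₁)
S_s = 0.025×6.2/(1+1.11)×log₁₀(28.8/3.1)
    = 0.07346 × 0.968 = 0.07111 m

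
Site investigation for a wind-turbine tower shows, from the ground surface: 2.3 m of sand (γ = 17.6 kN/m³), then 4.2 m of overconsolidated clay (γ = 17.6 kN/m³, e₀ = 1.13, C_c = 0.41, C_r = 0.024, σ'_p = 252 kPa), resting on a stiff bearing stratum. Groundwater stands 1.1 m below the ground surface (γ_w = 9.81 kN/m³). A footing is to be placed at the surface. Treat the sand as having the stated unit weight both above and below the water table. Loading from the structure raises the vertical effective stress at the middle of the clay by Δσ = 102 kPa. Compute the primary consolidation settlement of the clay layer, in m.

S_c ≈ 0.0243 m

Mid-depth of clay below the ground surface: z = 2.3 + 4.2/2 = 4.4 m.
Total vertical stress at mid-clay: σ_v = 17.6×2.3 + 17.6×2.1 = 77.44 kPa.
Pore pressure: u = 9.81×(4.4 − 1.1) = 32.373 kPa.
Initial effective stress: σ'_0 = σ_v − u = 77.44 − 32.373 = 45.067 kPa.
Final effective stress: σ'_f = 45.067 + 102 = 147.07 kPa.
σ'_f = 147.07 ≤ σ'_p = 252 kPa, so the clay remains overconsolidated and only the recompression index applies:
S_c = C_r·H/(1+e₀)·log₁₀(σ'_f/σ'_0) = 0.024×4.2/2.13×log₁₀(147.07/45.067)
    = 0.047323 × 0.51367 = 0.02431 m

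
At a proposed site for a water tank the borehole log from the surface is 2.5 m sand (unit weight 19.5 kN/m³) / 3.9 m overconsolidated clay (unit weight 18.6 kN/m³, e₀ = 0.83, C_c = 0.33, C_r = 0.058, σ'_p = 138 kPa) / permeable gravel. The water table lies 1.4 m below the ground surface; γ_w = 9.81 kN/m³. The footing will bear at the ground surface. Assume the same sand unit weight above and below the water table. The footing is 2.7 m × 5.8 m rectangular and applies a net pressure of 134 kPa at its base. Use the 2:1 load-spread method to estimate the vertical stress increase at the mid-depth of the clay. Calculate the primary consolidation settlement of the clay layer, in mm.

Mid-depth of clay below the ground surface: z = 2.5 + 3.9/2 = 4.45 m.
Total vertical stress at mid-clay: σ_v = 19.5×2.5 + 18.6×1.95 = 85.02 kPa.
Pore pressure: u = 9.81×(4.45 − 1.4) = 29.921 kPa.
Initial effective stress: σ'_0 = σ_v − u = 85.02 − 29.921 = 55.099 kPa.
Stress increase at mid-clay by the 2:1 spreading method:
Δσ = qBL/((B+z)(L+z)) = 134×2.7×5.8/((2.7+4.45)(5.8+4.45)) = 28.633 kPa
Final effective stress: σ'_f = 55.099 + 28.633 = 83.732 kPa.
σ'_f = 83.732 ≤ σ'_p = 138 kPa, so the clay remains overconsolidated and only the recompression index applies:
S_c = C_r·H/(1+e₀)·log₁₀(σ'_f/σ'_0) = 0.058×3.9/1.83×log₁₀(83.732/55.099)
    = 0.1236 × 0.18175 = 0.02246 m

S_c ≈ 22.5 mm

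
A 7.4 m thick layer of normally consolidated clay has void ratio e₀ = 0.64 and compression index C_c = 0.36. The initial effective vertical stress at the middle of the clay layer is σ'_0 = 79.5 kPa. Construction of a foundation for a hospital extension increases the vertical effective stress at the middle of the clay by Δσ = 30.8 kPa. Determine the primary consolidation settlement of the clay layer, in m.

Final effective stress: σ'_f = σ'_0 + Δσ = 79.5 + 30.8 = 110.3 kPa.
Normally consolidated clay, so the full stress increment lies on the virgin compression line:
S_c = C_c·H/(1+e₀)·log₁₀(σ'_f/σ'_0) = 0.36×7.4/(1+0.64)×log₁₀(110.3/79.5)
    = 1.6244 × 0.14221 = 0.231 m

S_c ≈ 0.231 m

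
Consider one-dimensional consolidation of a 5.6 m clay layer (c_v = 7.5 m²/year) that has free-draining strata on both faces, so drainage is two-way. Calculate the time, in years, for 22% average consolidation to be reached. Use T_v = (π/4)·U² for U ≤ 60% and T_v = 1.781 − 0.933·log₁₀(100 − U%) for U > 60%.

t ≈ 0.0397 years

Drainage path length: H_d = H/2 = 2.8 m (double drainage).
U ≤ 60%: T_v = (π/4)·U² = (π/4)×0.22² = 0.038013.
t = T_v·H_d²/c_v = 0.038013×2.8²/7.5 = 0.03974 years.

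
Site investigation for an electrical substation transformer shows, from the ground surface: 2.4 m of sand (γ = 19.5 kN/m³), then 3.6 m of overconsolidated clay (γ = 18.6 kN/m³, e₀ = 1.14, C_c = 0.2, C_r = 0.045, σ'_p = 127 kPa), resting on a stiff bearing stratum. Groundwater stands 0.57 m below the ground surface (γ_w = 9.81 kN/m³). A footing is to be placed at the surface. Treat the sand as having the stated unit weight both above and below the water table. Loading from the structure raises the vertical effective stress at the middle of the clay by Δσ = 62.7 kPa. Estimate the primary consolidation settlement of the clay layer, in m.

Mid-depth of clay below the ground surface: z = 2.4 + 3.6/2 = 4.2 m.
Total vertical stress at mid-clay: σ_v = 19.5×2.4 + 18.6×1.8 = 80.28 kPa.
Pore pressure: u = 9.81×(4.2 − 0.57) = 35.61 kPa.
Initial effective stress: σ'_0 = σ_v − u = 80.28 − 35.61 = 44.67 kPa.
Final effective stress: σ'_f = 44.67 + 62.7 = 107.37 kPa.
σ'_f = 107.37 ≤ σ'_p = 127 kPa, so the clay remains overconsolidated and only the recompression index applies:
S_c = C_r·H/(1+e₀)·log₁₀(σ'_f/σ'_0) = 0.045×3.6/2.14×log₁₀(107.37/44.67)
    = 0.075699 × 0.38087 = 0.02883 m

S_c ≈ 0.0288 m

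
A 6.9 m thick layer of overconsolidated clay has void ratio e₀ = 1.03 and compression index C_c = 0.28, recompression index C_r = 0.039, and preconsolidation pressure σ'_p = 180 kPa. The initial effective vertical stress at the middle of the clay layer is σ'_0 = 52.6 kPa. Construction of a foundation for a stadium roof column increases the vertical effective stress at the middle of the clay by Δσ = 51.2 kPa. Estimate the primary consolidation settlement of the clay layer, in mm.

Final effective stress: σ'_f = 52.6 + 51.2 = 103.8 kPa.
σ'_f = 103.8 ≤ σ'_p = 180 kPa, so the clay remains overconsolidated and only the recompression index applies:
S_c = C_r·H/(1+e₀)·log₁₀(σ'_f/σ'_0) = 0.039×6.9/2.03×log₁₀(103.8/52.6)
    = 0.13256 × 0.29521 = 0.03913 m

S_c ≈ 39.1 mm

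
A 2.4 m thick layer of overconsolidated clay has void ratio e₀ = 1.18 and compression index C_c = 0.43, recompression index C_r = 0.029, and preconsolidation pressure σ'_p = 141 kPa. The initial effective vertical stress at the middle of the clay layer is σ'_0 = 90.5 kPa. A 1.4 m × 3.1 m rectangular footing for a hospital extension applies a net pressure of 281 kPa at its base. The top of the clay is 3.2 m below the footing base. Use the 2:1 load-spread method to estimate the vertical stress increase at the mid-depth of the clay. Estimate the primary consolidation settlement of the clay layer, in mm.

Mid-depth of clay below the footing base: z = 3.2 + 2.4/2 = 4.4 m.
Stress increase at mid-clay by the 2:1 spreading method:
Δσ = qBL/((B+z)(L+z)) = 281×1.4×3.1/((1.4+4.4)(3.1+4.4)) = 28.035 kPa
Final effective stress: σ'_f = 90.5 + 28.035 = 118.53 kPa.
σ'_f = 118.53 ≤ σ'_p = 141 kPa, so the clay remains overconsolidated and only the recompression index applies:
S_c = C_r·H/(1+e₀)·log₁₀(σ'_f/σ'_0) = 0.029×2.4/2.18×log₁₀(118.53/90.5)
    = 0.031926 × 0.11718 = 0.003741 m

S_c ≈ 3.74 mm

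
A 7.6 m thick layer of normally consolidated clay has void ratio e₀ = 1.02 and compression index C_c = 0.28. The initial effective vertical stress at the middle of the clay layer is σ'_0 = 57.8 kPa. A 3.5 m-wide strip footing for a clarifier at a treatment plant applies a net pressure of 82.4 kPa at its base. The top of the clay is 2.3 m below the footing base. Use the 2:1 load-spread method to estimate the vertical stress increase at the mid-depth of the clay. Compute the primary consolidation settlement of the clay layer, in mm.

S_c ≈ 191 mm

Mid-depth of clay below the footing base: z = 2.3 + 7.6/2 = 6.1 m.
Stress increase at mid-clay by the 2:1 spreading method:
Δσ = qB/(B+z) = 82.4×3.5/(3.5+6.1) = 30.042 kPa
Final effective stress: σ'_f = σ'_0 + Δσ = 57.8 + 30.042 = 87.842 kPa.
Normally consolidated clay, so the full stress increment lies on the virgin compression line:
S_c = C_c·H/(1+e₀)·log₁₀(σ'_f/σ'_0) = 0.28×7.6/(1+1.02)×log₁₀(87.842/57.8)
    = 1.0535 × 0.18177 = 0.1915 m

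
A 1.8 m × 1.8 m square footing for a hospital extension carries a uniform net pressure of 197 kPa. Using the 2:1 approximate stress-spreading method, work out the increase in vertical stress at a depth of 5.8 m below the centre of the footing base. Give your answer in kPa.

By the 2:1 method the load spreads at 1 horizontal : 2 vertical, so at depth z the loaded area has grown by z in each plan dimension:
Δσ = qBL/((B+z)(L+z)) = 197×1.8×1.8/((1.8+5.8)(1.8+5.8)) = 11.051 kPa

Δσ_z ≈ 11.1 kPa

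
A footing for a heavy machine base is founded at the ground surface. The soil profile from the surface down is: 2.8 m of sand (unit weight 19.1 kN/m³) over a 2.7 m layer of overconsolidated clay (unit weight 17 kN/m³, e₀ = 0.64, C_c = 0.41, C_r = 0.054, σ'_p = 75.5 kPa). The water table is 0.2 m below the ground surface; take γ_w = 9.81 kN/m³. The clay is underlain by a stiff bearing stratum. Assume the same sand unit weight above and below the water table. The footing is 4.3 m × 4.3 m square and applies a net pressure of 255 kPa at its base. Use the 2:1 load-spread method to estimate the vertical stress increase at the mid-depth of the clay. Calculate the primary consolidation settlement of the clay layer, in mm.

S_c ≈ 120 mm

Mid-depth of clay below the ground surface: z = 2.8 + 2.7/2 = 4.15 m.
Total vertical stress at mid-clay: σ_v = 19.1×2.8 + 17×1.35 = 76.43 kPa.
Pore pressure: u = 9.81×(4.15 − 0.2) = 38.75 kPa.
Initial effective stress: σ'_0 = σ_v − u = 76.43 − 38.75 = 37.68 kPa.
Stress increase at mid-clay by the 2:1 spreading method:
Δσ = qBL/((B+z)(L+z)) = 255×4.3×4.3/((4.3+4.15)(4.3+4.15)) = 66.033 kPa
Final effective stress: σ'_f = 37.68 + 66.033 = 103.71 kPa.
σ'_f = 103.71 > σ'_p = 75.5 kPa, so the stress path crosses the preconsolidation pressure — recompression up to σ'_p, then virgin compression beyond:
S_c = H/(1+e₀)·[C_r·log₁₀(σ'_p/σ'_0) + C_c·log₁₀(σ'_f/σ'_p)]
    = 2.7/1.64 × [0.054×log₁₀(75.5/37.68) + 0.41×log₁₀(103.71/75.5)]
    = 1.6463 × [0.016299 + 0.056528] = 0.1199 m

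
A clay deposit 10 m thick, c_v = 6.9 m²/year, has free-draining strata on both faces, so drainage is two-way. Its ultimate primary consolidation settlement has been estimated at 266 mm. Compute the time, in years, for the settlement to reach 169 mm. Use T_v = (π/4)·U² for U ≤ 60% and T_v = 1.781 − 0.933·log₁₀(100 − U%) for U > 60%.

t ≈ 1.17 years

Drainage path length: H_d = H/2 = 5 m (double drainage).
U = S(t)/S_ult = 169/266 = 0.6353.
U > 60%: T_v = 1.781 − 0.933·log₁₀(100 − 63.534) = 0.32376.
t = T_v·H_d²/c_v = 0.32376×5²/6.9 = 1.173 years.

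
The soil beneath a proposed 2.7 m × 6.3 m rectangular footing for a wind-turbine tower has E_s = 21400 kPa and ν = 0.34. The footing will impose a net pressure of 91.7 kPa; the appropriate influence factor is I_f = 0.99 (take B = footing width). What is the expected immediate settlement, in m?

S_e ≈ 0.0101 m

Immediate (elastic) settlement: S_e = q·B·(1−ν²)/E_s · I_f.
S_e = 91.7 × 2.7 × (1 − 0.34²) / 21400 × 0.99
    = 91.7 × 2.7 × 0.8844 / 21400 × 0.99
    = 0.01013 m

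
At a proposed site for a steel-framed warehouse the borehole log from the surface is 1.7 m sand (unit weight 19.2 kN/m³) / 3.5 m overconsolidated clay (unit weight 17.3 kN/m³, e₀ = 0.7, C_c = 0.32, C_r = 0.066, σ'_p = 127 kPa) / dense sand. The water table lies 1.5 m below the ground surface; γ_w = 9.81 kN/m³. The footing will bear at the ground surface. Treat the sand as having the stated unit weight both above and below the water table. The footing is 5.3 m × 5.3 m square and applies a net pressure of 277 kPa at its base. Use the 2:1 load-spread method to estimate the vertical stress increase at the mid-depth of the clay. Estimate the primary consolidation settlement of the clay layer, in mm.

Mid-depth of clay below the ground surface: z = 1.7 + 3.5/2 = 3.45 m.
Total vertical stress at mid-clay: σ_v = 19.2×1.7 + 17.3×1.75 = 62.915 kPa.
Pore pressure: u = 9.81×(3.45 − 1.5) = 19.13 kPa.
Initial effective stress: σ'_0 = σ_v − u = 62.915 − 19.13 = 43.785 kPa.
Stress increase at mid-clay by the 2:1 spreading method:
Δσ = qBL/((B+z)(L+z)) = 277×5.3×5.3/((5.3+3.45)(5.3+3.45)) = 101.63 kPa
Final effective stress: σ'_f = 43.785 + 101.63 = 145.41 kPa.
σ'_f = 145.41 > σ'_p = 127 kPa, so the stress path crosses the preconsolidation pressure — recompression up to σ'_p, then virgin compression beyond:
S_c = H/(1+e₀)·[C_r·log₁₀(σ'_p/σ'_0) + C_c·log₁₀(σ'_f/σ'_p)]
    = 3.5/1.7 × [0.066×log₁₀(127/43.785) + 0.32×log₁₀(145.41/127)]
    = 2.0588 × [0.030524 + 0.018813] = 0.1016 m

S_c ≈ 102 mm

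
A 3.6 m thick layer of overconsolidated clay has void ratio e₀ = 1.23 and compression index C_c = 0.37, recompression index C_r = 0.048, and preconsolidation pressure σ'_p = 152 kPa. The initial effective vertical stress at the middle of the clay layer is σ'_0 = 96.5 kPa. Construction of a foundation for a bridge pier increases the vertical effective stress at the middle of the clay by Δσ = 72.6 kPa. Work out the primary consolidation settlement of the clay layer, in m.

Final effective stress: σ'_f = 96.5 + 72.6 = 169.1 kPa.
σ'_f = 169.1 > σ'_p = 152 kPa, so the stress path crosses the preconsolidation pressure — recompression up to σ'_p, then virgin compression beyond:
S_c = H/(1+e₀)·[C_r·log₁₀(σ'_p/σ'_0) + C_c·log₁₀(σ'_f/σ'_p)]
    = 3.6/2.23 × [0.048×log₁₀(152/96.5) + 0.37×log₁₀(169.1/152)]
    = 1.6143 × [0.0094712 + 0.017131] = 0.04294 m

S_c ≈ 0.0429 m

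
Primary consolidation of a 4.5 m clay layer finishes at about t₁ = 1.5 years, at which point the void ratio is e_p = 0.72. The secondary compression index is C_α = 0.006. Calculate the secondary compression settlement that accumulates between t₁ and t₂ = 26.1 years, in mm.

Secondary compression: S_s = C_α·H/(1+e_p)·log₁₀(t₂/t₁)
S_s = 0.006×4.5/(1+0.72)×log₁₀(26.1/1.5)
    = 0.0157 × 1.241 = 0.01947 m

S_s ≈ 19.5 mm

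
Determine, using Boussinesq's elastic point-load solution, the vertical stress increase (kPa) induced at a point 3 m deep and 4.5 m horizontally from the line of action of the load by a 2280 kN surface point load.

Δσ_z ≈ 6.35 kPa

Boussinesq vertical stress below a point load on an elastic half-space:
Δσ_z = 3P/(2πz²) · [1 + (r/z)²]^(−5/2)
r/z = 4.5/3 = 1.5; [1+(r/z)²]^(−5/2) = 0.052516.
Δσ_z = 3×2280/(2π×3²) × 0.052516 = 120.96 × 0.052516 = 6.352 kPa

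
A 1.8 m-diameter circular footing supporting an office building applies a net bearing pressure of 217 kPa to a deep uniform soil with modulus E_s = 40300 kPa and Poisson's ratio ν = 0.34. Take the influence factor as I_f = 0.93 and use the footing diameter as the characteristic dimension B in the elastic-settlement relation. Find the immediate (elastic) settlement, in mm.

S_e ≈ 7.97 mm

Immediate (elastic) settlement: S_e = q·B·(1−ν²)/E_s · I_f.
S_e = 217 × 1.8 × (1 − 0.34²) / 40300 × 0.93
    = 217 × 1.8 × 0.8844 / 40300 × 0.93
    = 0.007972 m = 7.972 mm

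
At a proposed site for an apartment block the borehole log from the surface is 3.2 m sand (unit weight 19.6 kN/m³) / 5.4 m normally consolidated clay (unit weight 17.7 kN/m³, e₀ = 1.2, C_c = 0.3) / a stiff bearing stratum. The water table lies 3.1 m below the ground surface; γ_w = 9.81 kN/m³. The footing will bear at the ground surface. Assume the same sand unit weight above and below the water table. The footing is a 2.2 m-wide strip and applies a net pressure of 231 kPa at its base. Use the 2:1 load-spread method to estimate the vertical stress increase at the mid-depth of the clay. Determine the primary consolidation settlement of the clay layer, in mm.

Mid-depth of clay below the ground surface: z = 3.2 + 5.4/2 = 5.9 m.
Total vertical stress at mid-clay: σ_v = 19.6×3.2 + 17.7×2.7 = 110.51 kPa.
Pore pressure: u = 9.81×(5.9 − 3.1) = 27.468 kPa.
Initial effective stress: σ'_0 = σ_v − u = 110.51 − 27.468 = 83.042 kPa.
Stress increase at mid-clay by the 2:1 spreading method:
Δσ = qB/(B+z) = 231×2.2/(2.2+5.9) = 62.741 kPa
Final effective stress: σ'_f = σ'_0 + Δσ = 83.042 + 62.741 = 145.78 kPa.
Normally consolidated clay, so the full stress increment lies on the virgin compression line:
S_c = C_c·H/(1+e₀)·log₁₀(σ'_f/σ'_0) = 0.3×5.4/(1+1.2)×log₁₀(145.78/83.042)
    = 0.73636 × 0.2444 = 0.18 m

S_c ≈ 180 mm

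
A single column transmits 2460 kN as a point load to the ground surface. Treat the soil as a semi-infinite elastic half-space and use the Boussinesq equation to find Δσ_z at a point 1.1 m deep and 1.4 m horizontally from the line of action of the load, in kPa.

Δσ_z ≈ 87.4 kPa

Boussinesq vertical stress below a point load on an elastic half-space:
Δσ_z = 3P/(2πz²) · [1 + (r/z)²]^(−5/2)
r/z = 1.4/1.1 = 1.2727; [1+(r/z)²]^(−5/2) = 0.090015.
Δσ_z = 3×2460/(2π×1.1²) × 0.090015 = 970.71 × 0.090015 = 87.38 kPa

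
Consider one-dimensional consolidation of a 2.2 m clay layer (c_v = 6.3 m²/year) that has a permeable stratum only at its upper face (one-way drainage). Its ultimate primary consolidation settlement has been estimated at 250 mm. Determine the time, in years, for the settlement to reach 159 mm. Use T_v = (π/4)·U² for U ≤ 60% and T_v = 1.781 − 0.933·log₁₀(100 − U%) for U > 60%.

t ≈ 0.249 years

Drainage path length: H_d = H = 2.2 m (single drainage).
U = S(t)/S_ult = 159/250 = 0.636.
U > 60%: T_v = 1.781 − 0.933·log₁₀(100 − 63.6) = 0.32449.
t = T_v·H_d²/c_v = 0.32449×2.2²/6.3 = 0.2493 years.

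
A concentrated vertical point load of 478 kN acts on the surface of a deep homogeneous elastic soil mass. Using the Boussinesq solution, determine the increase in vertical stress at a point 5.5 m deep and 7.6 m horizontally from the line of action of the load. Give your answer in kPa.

Δσ_z ≈ 0.523 kPa

Boussinesq vertical stress below a point load on an elastic half-space:
Δσ_z = 3P/(2πz²) · [1 + (r/z)²]^(−5/2)
r/z = 7.6/5.5 = 1.3818; [1+(r/z)²]^(−5/2) = 0.06926.
Δσ_z = 3×478/(2π×5.5²) × 0.06926 = 7.5447 × 0.06926 = 0.5225 kPa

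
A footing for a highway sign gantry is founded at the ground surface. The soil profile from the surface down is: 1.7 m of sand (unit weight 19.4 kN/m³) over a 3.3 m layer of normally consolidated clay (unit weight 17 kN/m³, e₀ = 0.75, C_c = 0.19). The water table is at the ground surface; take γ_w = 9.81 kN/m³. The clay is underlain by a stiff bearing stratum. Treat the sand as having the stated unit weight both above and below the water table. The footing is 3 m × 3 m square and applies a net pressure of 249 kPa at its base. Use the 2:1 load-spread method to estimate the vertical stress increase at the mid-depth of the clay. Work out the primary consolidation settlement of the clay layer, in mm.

Mid-depth of clay below the ground surface: z = 1.7 + 3.3/2 = 3.35 m.
Total vertical stress at mid-clay: σ_v = 19.4×1.7 + 17×1.65 = 61.03 kPa.
Pore pressure: u = 9.81×(3.35 − 0) = 32.864 kPa.
Initial effective stress: σ'_0 = σ_v − u = 61.03 − 32.864 = 28.166 kPa.
Stress increase at mid-clay by the 2:1 spreading method:
Δσ = qBL/((B+z)(L+z)) = 249×3×3/((3+3.35)(3+3.35)) = 55.577 kPa
Final effective stress: σ'_f = σ'_0 + Δσ = 28.166 + 55.577 = 83.743 kPa.
Normally consolidated clay, so the full stress increment lies on the virgin compression line:
S_c = C_c·H/(1+e₀)·log₁₀(σ'_f/σ'_0) = 0.19×3.3/(1+0.75)×log₁₀(83.743/28.166)
    = 0.35829 × 0.47322 = 0.1695 m

S_c ≈ 170 mm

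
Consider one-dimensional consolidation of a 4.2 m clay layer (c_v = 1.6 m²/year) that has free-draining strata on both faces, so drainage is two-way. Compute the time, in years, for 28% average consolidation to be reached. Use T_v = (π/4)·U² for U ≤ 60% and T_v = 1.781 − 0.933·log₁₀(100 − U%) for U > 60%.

t ≈ 0.17 years

Drainage path length: H_d = H/2 = 2.1 m (double drainage).
U ≤ 60%: T_v = (π/4)·U² = (π/4)×0.28² = 0.061575.
t = T_v·H_d²/c_v = 0.061575×2.1²/1.6 = 0.1697 years.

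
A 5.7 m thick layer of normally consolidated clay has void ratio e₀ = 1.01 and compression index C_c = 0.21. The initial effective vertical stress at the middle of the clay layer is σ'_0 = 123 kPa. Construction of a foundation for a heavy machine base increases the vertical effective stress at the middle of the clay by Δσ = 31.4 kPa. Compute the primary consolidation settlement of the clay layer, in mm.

Final effective stress: σ'_f = σ'_0 + Δσ = 123 + 31.4 = 154.4 kPa.
Normally consolidated clay, so the full stress increment lies on the virgin compression line:
S_c = C_c·H/(1+e₀)·log₁₀(σ'_f/σ'_0) = 0.21×5.7/(1+1.01)×log₁₀(154.4/123)
    = 0.59552 × 0.098742 = 0.0588 m

S_c ≈ 58.8 mm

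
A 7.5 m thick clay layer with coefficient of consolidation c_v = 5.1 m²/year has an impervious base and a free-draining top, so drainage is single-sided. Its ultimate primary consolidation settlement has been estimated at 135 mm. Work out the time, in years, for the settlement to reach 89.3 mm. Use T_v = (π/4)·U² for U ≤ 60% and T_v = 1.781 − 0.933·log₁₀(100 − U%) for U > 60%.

Drainage path length: H_d = H = 7.5 m (single drainage).
U = S(t)/S_ult = 89.3/135 = 0.6615.
U > 60%: T_v = 1.781 − 0.933·log₁₀(100 − 66.148) = 0.3539.
t = T_v·H_d²/c_v = 0.3539×7.5²/5.1 = 3.903 years.

t ≈ 3.9 years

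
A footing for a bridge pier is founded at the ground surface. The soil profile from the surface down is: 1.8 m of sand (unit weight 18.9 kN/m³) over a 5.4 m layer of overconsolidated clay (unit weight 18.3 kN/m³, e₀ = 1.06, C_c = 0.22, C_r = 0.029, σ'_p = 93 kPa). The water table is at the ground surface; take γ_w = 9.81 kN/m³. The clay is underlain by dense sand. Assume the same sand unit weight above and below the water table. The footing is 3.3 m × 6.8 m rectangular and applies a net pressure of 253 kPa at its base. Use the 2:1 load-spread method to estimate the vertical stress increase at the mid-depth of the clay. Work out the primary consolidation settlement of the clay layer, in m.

Mid-depth of clay below the ground surface: z = 1.8 + 5.4/2 = 4.5 m.
Total vertical stress at mid-clay: σ_v = 18.9×1.8 + 18.3×2.7 = 83.43 kPa.
Pore pressure: u = 9.81×(4.5 − 0) = 44.145 kPa.
Initial effective stress: σ'_0 = σ_v − u = 83.43 − 44.145 = 39.285 kPa.
Stress increase at mid-clay by the 2:1 spreading method:
Δσ = qBL/((B+z)(L+z)) = 253×3.3×6.8/((3.3+4.5)(6.8+4.5)) = 64.413 kPa
Final effective stress: σ'_f = 39.285 + 64.413 = 103.7 kPa.
σ'_f = 103.7 > σ'_p = 93 kPa, so the stress path crosses the preconsolidation pressure — recompression up to σ'_p, then virgin compression beyond:
S_c = H/(1+e₀)·[C_r·log₁₀(σ'_p/σ'_0) + C_c·log₁₀(σ'_f/σ'_p)]
    = 5.4/2.06 × [0.029×log₁₀(93/39.285) + 0.22×log₁₀(103.7/93)]
    = 2.6214 × [0.010853 + 0.010405] = 0.05573 m

S_c ≈ 0.0557 m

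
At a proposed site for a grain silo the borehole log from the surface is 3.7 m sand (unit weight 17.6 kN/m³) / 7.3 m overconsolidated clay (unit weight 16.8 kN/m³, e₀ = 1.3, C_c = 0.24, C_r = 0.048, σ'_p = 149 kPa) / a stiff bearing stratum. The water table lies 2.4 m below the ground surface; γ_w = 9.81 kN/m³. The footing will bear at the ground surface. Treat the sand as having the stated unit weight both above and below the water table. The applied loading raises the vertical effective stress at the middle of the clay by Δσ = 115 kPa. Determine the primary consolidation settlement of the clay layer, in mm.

Mid-depth of clay below the ground surface: z = 3.7 + 7.3/2 = 7.35 m.
Total vertical stress at mid-clay: σ_v = 17.6×3.7 + 16.8×3.65 = 126.44 kPa.
Pore pressure: u = 9.81×(7.35 − 2.4) = 48.56 kPa.
Initial effective stress: σ'_0 = σ_v − u = 126.44 − 48.56 = 77.88 kPa.
Final effective stress: σ'_f = 77.88 + 115 = 192.88 kPa.
σ'_f = 192.88 > σ'_p = 149 kPa, so the stress path crosses the preconsolidation pressure — recompression up to σ'_p, then virgin compression beyond:
S_c = H/(1+e₀)·[C_r·log₁₀(σ'_p/σ'_0) + C_c·log₁₀(σ'_f/σ'_p)]
    = 7.3/2.3 × [0.048×log₁₀(149/77.88) + 0.24×log₁₀(192.88/149)]
    = 3.1739 × [0.013524 + 0.026904] = 0.1283 m

S_c ≈ 128 mm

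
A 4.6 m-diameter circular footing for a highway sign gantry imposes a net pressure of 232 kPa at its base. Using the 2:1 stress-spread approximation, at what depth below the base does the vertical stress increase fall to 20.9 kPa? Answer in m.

2:1 spreading — at depth z the loaded area has grown by z in each plan dimension:
qD²/(D+z)² = Δσ_z ⇒ z = D(√(q/Δσ_z) − 1) = 4.6×(√(232/20.9) − 1) = 10.73 m

z ≈ 10.7 m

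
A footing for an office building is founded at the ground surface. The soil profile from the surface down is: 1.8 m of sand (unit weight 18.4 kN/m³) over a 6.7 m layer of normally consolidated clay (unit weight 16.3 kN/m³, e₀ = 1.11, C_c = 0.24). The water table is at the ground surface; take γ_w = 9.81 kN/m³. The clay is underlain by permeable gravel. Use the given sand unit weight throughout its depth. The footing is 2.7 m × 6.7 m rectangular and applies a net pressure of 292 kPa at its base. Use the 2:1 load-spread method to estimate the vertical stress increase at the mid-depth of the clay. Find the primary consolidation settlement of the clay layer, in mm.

Mid-depth of clay below the ground surface: z = 1.8 + 6.7/2 = 5.15 m.
Total vertical stress at mid-clay: σ_v = 18.4×1.8 + 16.3×3.35 = 87.725 kPa.
Pore pressure: u = 9.81×(5.15 − 0) = 50.522 kPa.
Initial effective stress: σ'_0 = σ_v − u = 87.725 − 50.522 = 37.203 kPa.
Stress increase at mid-clay by the 2:1 spreading method:
Δσ = qBL/((B+z)(L+z)) = 292×2.7×6.7/((2.7+5.15)(6.7+5.15)) = 56.785 kPa
Final effective stress: σ'_f = σ'_0 + Δσ = 37.203 + 56.785 = 93.988 kPa.
Normally consolidated clay, so the full stress increment lies on the virgin compression line:
S_c = C_c·H/(1+e₀)·log₁₀(σ'_f/σ'_0) = 0.24×6.7/(1+1.11)×log₁₀(93.988/37.203)
    = 0.76209 × 0.40249 = 0.3067 m

S_c ≈ 307 mm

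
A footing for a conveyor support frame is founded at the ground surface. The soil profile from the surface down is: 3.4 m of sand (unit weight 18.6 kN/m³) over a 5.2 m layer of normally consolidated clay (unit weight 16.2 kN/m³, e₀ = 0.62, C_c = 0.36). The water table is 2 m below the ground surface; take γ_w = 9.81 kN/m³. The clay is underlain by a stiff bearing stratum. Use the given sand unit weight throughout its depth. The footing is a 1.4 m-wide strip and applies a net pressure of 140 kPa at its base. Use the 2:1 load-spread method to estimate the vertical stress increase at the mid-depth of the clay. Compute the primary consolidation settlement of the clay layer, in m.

S_c ≈ 0.169 m

Mid-depth of clay below the ground surface: z = 3.4 + 5.2/2 = 6 m.
Total vertical stress at mid-clay: σ_v = 18.6×3.4 + 16.2×2.6 = 105.36 kPa.
Pore pressure: u = 9.81×(6 − 2) = 39.24 kPa.
Initial effective stress: σ'_0 = σ_v − u = 105.36 − 39.24 = 66.12 kPa.
Stress increase at mid-clay by the 2:1 spreading method:
Δσ = qB/(B+z) = 140×1.4/(1.4+6) = 26.486 kPa
Final effective stress: σ'_f = σ'_0 + Δσ = 66.12 + 26.486 = 92.606 kPa.
Normally consolidated clay, so the full stress increment lies on the virgin compression line:
S_c = C_c·H/(1+e₀)·log₁₀(σ'_f/σ'_0) = 0.36×5.2/(1+0.62)×log₁₀(92.606/66.12)
    = 1.1556 × 0.14631 = 0.1691 m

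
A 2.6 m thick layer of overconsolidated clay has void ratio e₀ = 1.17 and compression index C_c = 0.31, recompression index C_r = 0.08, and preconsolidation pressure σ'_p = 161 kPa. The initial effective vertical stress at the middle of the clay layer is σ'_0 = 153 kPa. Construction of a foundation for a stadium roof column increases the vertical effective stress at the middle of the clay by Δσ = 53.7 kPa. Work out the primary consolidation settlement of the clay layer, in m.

S_c ≈ 0.0424 m

Final effective stress: σ'_f = 153 + 53.7 = 206.7 kPa.
σ'_f = 206.7 > σ'_p = 161 kPa, so the stress path crosses the preconsolidation pressure — recompression up to σ'_p, then virgin compression beyond:
S_c = H/(1+e₀)·[C_r·log₁₀(σ'_p/σ'_0) + C_c·log₁₀(σ'_f/σ'_p)]
    = 2.6/2.17 × [0.08×log₁₀(161/153) + 0.31×log₁₀(206.7/161)]
    = 1.1982 × [0.0017708 + 0.03364] = 0.04243 m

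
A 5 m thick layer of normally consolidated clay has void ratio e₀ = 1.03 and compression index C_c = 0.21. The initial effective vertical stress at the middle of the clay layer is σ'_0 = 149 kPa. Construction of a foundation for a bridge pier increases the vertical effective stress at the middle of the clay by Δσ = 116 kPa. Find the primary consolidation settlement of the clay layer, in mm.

S_c ≈ 129 mm

Final effective stress: σ'_f = σ'_0 + Δσ = 149 + 116 = 265 kPa.
Normally consolidated clay, so the full stress increment lies on the virgin compression line:
S_c = C_c·H/(1+e₀)·log₁₀(σ'_f/σ'_0) = 0.21×5/(1+1.03)×log₁₀(265/149)
    = 0.51724 × 0.25006 = 0.1293 m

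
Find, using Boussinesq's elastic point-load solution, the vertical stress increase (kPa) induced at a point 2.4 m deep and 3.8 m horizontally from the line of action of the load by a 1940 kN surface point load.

Δσ_z ≈ 6.98 kPa

Boussinesq vertical stress below a point load on an elastic half-space:
Δσ_z = 3P/(2πz²) · [1 + (r/z)²]^(−5/2)
r/z = 3.8/2.4 = 1.5833; [1+(r/z)²]^(−5/2) = 0.043419.
Δσ_z = 3×1940/(2π×2.4²) × 0.043419 = 160.81 × 0.043419 = 6.982 kPa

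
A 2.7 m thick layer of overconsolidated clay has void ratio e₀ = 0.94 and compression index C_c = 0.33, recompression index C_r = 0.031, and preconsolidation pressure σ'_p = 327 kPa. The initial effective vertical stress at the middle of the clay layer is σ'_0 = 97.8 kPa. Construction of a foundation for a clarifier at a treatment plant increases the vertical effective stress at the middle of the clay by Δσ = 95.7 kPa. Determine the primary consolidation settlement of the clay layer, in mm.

Final effective stress: σ'_f = 97.8 + 95.7 = 193.5 kPa.
σ'_f = 193.5 ≤ σ'_p = 327 kPa, so the clay remains overconsolidated and only the recompression index applies:
S_c = C_r·H/(1+e₀)·log₁₀(σ'_f/σ'_0) = 0.031×2.7/1.94×log₁₀(193.5/97.8)
    = 0.043146 × 0.29634 = 0.01279 m

S_c ≈ 12.8 mm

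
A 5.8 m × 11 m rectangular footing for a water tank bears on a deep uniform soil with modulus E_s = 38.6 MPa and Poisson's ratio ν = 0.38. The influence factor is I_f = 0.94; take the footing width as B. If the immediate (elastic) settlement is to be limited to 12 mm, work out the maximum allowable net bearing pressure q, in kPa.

q ≈ 99.3 kPa

E_s = 38.6 MPa = 38600 kPa.
S_e = q·B·(1−ν²)/E_s · I_f  ⇒  q = S_e·E_s / (B·(1−ν²)·I_f).
q = 0.012 × 38600 / (5.8 × 0.8556 × 0.94) = 99.3 kPa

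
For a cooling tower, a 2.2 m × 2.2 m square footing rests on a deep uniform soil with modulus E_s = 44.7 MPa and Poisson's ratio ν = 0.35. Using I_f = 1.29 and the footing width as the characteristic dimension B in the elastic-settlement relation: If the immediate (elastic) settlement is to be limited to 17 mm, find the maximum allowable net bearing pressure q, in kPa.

q ≈ 305 kPa

E_s = 44.7 MPa = 44700 kPa.
S_e = q·B·(1−ν²)/E_s · I_f  ⇒  q = S_e·E_s / (B·(1−ν²)·I_f).
q = 0.017 × 44700 / (2.2 × 0.8775 × 1.29) = 305.1 kPa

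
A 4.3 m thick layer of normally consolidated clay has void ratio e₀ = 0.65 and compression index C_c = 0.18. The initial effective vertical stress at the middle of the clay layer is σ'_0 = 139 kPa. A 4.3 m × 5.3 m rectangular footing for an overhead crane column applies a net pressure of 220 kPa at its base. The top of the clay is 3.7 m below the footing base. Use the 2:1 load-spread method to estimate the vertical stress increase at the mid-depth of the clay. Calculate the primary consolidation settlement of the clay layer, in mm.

S_c ≈ 56.4 mm

Mid-depth of clay below the footing base: z = 3.7 + 4.3/2 = 5.85 m.
Stress increase at mid-clay by the 2:1 spreading method:
Δσ = qBL/((B+z)(L+z)) = 220×4.3×5.3/((4.3+5.85)(5.3+5.85)) = 44.302 kPa
Final effective stress: σ'_f = σ'_0 + Δσ = 139 + 44.302 = 183.3 kPa.
Normally consolidated clay, so the full stress increment lies on the virgin compression line:
S_c = C_c·H/(1+e₀)·log₁₀(σ'_f/σ'_0) = 0.18×4.3/(1+0.65)×log₁₀(183.3/139)
    = 0.46909 × 0.12015 = 0.05636 m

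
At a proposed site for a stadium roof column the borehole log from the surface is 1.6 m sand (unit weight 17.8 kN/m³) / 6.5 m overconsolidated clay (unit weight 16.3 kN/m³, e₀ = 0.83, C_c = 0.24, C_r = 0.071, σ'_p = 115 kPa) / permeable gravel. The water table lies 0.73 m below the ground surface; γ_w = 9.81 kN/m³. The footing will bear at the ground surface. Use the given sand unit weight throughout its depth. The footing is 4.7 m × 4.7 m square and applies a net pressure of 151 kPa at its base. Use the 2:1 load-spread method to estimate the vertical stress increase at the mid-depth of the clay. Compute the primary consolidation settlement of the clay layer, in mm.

S_c ≈ 69.8 mm

Mid-depth of clay below the ground surface: z = 1.6 + 6.5/2 = 4.85 m.
Total vertical stress at mid-clay: σ_v = 17.8×1.6 + 16.3×3.25 = 81.455 kPa.
Pore pressure: u = 9.81×(4.85 − 0.73) = 40.417 kPa.
Initial effective stress: σ'_0 = σ_v − u = 81.455 − 40.417 = 41.038 kPa.
Stress increase at mid-clay by the 2:1 spreading method:
Δσ = qBL/((B+z)(L+z)) = 151×4.7×4.7/((4.7+4.85)(4.7+4.85)) = 36.573 kPa
Final effective stress: σ'_f = 41.038 + 36.573 = 77.611 kPa.
σ'_f = 77.611 ≤ σ'_p = 115 kPa, so the clay remains overconsolidated and only the recompression index applies:
S_c = C_r·H/(1+e₀)·log₁₀(σ'_f/σ'_0) = 0.071×6.5/1.83×log₁₀(77.611/41.038)
    = 0.25218 × 0.27674 = 0.06979 m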